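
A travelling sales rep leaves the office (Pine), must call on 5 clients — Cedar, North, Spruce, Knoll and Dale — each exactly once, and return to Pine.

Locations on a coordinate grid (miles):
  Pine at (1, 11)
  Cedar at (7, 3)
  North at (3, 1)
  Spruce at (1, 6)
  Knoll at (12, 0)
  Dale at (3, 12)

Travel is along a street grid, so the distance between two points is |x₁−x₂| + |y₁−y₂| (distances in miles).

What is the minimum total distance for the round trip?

There are 60 distinct closed tours to check (reversals are equivalent).
Pine-Cedar-North-Spruce-Knoll-Dale-Pine: 14+6+7+17+21+3 = 68
Pine-Cedar-North-Spruce-Dale-Knoll-Pine: 14+6+7+8+21+22 = 78
Pine-Cedar-North-Knoll-Spruce-Dale-Pine: 14+6+10+17+8+3 = 58
Pine-Cedar-North-Knoll-Dale-Spruce-Pine: 14+6+10+21+8+5 = 64
Pine-Cedar-North-Dale-Spruce-Knoll-Pine: 14+6+11+8+17+22 = 78
Pine-Cedar-North-Dale-Knoll-Spruce-Pine: 14+6+11+21+17+5 = 74
Pine-Cedar-Spruce-North-Knoll-Dale-Pine: 14+9+7+10+21+3 = 64
Pine-Cedar-Spruce-North-Dale-Knoll-Pine: 14+9+7+11+21+22 = 84
Pine-Cedar-Spruce-Knoll-North-Dale-Pine: 14+9+17+10+11+3 = 64
Pine-Cedar-Spruce-Knoll-Dale-North-Pine: 14+9+17+21+11+12 = 84
Pine-Cedar-Spruce-Dale-North-Knoll-Pine: 14+9+8+11+10+22 = 74
Pine-Cedar-Spruce-Dale-Knoll-North-Pine: 14+9+8+21+10+12 = 74
Pine-Cedar-Knoll-North-Spruce-Dale-Pine: 14+8+10+7+8+3 = 50
Pine-Cedar-Knoll-North-Dale-Spruce-Pine: 14+8+10+11+8+5 = 56
… (46 more)
Pine-Spruce-Cedar-Knoll-North-Dale-Pine: 5+9+8+10+11+3 = 46  ← best
The minimum is 46.
One optimal route: Pine → Spruce → Cedar → Knoll → North → Dale → Pine (or its reverse).

Minimum total distance: 46 miles.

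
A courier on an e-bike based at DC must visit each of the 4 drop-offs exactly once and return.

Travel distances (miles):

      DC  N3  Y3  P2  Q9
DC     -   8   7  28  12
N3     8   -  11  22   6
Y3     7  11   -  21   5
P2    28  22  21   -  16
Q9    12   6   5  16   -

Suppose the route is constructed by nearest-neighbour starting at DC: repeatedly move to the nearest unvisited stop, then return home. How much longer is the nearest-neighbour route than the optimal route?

The nearest-neighbour route is 10 miles longer than optimal.

DC: Y3=7, N3=8, Q9=12, P2=28 ⇒ Y3
Y3: Q9=5, N3=11, P2=21 ⇒ Q9
Q9: N3=6, P2=16 ⇒ N3
N3: P2=22 ⇒ P2
NN route DC → Y3 → Q9 → N3 → P2 → DC costs 68.
Optimal: DC → N3 → P2 → Q9 → Y3 → DC costs 58 (by enumerating all 12 distinct tours).
Excess = 68 − 58 = 10.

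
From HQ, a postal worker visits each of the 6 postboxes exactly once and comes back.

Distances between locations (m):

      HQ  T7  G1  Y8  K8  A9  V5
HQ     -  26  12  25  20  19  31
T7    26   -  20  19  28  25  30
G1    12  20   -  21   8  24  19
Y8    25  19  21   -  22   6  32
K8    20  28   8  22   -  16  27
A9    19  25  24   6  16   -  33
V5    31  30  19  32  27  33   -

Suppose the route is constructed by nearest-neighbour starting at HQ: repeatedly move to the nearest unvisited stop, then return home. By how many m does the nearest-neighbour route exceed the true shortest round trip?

Excess over optimum: 1 m.

From HQ: G1=12, A9=19, K8=20, Y8=25, T7=26, V5=31 → choose G1 (12).
From G1: K8=8, V5=19, T7=20, Y8=21, A9=24 → choose K8 (8).
From K8: A9=16, Y8=22, V5=27, T7=28 → choose A9 (16).
From A9: Y8=6, T7=25, V5=33 → choose Y8 (6).
From Y8: T7=19, V5=32 → choose T7 (19).
From T7: V5=30 → choose V5 (30).
NN route HQ → G1 → K8 → A9 → Y8 → T7 → V5 → HQ costs 122.
Optimal: HQ → G1 → K8 → V5 → T7 → Y8 → A9 → HQ costs 121 (by enumerating all 360 distinct tours).
Excess = 122 − 121 = 1.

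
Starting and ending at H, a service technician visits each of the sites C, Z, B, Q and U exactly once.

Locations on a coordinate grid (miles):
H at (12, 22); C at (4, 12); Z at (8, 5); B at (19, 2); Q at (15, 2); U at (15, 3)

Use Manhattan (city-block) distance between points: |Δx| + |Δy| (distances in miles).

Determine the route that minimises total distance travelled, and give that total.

Shortest round trip = 70 miles.

There are 60 distinct closed tours to check (reversals are equivalent).
H-C-Z-B-Q-U-H: 18+11+14+4+1+22 = 70
H-C-Z-B-U-Q-H: 18+11+14+5+1+23 = 72
H-C-Z-Q-B-U-H: 18+11+10+4+5+22 = 70
H-C-Z-Q-U-B-H: 18+11+10+1+5+27 = 72
H-C-Z-U-B-Q-H: 18+11+9+5+4+23 = 70
H-C-Z-U-Q-B-H: 18+11+9+1+4+27 = 70
H-C-B-Z-Q-U-H: 18+25+14+10+1+22 = 90
H-C-B-Z-U-Q-H: 18+25+14+9+1+23 = 90
H-C-B-Q-Z-U-H: 18+25+4+10+9+22 = 88
H-C-B-Q-U-Z-H: 18+25+4+1+9+21 = 78
H-C-B-U-Z-Q-H: 18+25+5+9+10+23 = 90
H-C-B-U-Q-Z-H: 18+25+5+1+10+21 = 80
H-C-Q-Z-B-U-H: 18+21+10+14+5+22 = 90
H-C-Q-Z-U-B-H: 18+21+10+9+5+27 = 90
… (46 more)
The minimum is 70.
One optimal route: H → C → Z → B → Q → U → H (or its reverse).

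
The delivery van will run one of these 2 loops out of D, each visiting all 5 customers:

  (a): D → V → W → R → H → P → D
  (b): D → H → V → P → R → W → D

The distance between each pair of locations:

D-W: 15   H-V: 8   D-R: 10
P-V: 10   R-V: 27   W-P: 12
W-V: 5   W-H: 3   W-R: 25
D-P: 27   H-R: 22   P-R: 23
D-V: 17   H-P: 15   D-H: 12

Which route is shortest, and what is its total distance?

(a): 17 + 5 + 25 + 22 + 15 + 27 = 111
(b): 12 + 8 + 10 + 23 + 25 + 15 = 93

Shortest is (b), total 93.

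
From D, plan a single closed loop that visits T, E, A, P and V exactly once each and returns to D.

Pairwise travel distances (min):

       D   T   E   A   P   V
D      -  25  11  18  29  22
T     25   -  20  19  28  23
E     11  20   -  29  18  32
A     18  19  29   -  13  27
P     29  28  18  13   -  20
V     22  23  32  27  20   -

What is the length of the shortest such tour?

There are 60 distinct closed tours to check (reversals are equivalent).
D → T → E → A → P → V → D: 25+20+29+13+20+22 = 129
D → T → E → A → V → P → D: 25+20+29+27+20+29 = 150
D → T → E → P → A → V → D: 25+20+18+13+27+22 = 125
D → T → E → P → V → A → D: 25+20+18+20+27+18 = 128
D → T → E → V → A → P → D: 25+20+32+27+13+29 = 146
D → T → E → V → P → A → D: 25+20+32+20+13+18 = 128
D → T → A → E → P → V → D: 25+19+29+18+20+22 = 133
D → T → A → E → V → P → D: 25+19+29+32+20+29 = 154
D → T → A → P → E → V → D: 25+19+13+18+32+22 = 129
D → T → A → P → V → E → D: 25+19+13+20+32+11 = 120
D → T → A → V → E → P → D: 25+19+27+32+18+29 = 150
D → T → A → V → P → E → D: 25+19+27+20+18+11 = 120
D → T → P → E → A → V → D: 25+28+18+29+27+22 = 149
D → T → P → E → V → A → D: 25+28+18+32+27+18 = 148
… (46 more)
D → E → T → A → P → V → D: 11+20+19+13+20+22 = 105  ← best
The minimum is 105.
One optimal route: D → E → T → A → P → V → D (or its reverse).

Shortest round trip = 105 min.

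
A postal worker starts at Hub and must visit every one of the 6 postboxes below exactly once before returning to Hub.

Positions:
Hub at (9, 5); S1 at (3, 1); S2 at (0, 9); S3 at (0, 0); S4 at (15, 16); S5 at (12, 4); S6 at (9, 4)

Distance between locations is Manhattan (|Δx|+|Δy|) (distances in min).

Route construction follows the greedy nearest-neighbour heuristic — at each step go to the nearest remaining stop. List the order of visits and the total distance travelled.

From Hub: distances to unvisited — S6=1, S5=4, S1=10, S2=13, S3=14, S4=17. Nearest is S6 (1).
From S6: distances to unvisited — S5=3, S1=9, S3=13, S2=14, S4=18. Nearest is S5 (3).
From S5: distances to unvisited — S1=12, S4=15, S3=16, S2=17. Nearest is S1 (12).
From S1: distances to unvisited — S3=4, S2=11, S4=27. Nearest is S3 (4).
From S3: distances to unvisited — S2=9, S4=31. Nearest is S2 (9).
From S2: distances to unvisited — S4=22. Nearest is S4 (22).
Return S4→Hub: 17.
Total = 1 + 3 + 12 + 4 + 9 + 22 + 17 = 68.

Total distance 68 min via the nearest-neighbour route Hub → S6 → S5 → S1 → S3 → S2 → S4 → Hub.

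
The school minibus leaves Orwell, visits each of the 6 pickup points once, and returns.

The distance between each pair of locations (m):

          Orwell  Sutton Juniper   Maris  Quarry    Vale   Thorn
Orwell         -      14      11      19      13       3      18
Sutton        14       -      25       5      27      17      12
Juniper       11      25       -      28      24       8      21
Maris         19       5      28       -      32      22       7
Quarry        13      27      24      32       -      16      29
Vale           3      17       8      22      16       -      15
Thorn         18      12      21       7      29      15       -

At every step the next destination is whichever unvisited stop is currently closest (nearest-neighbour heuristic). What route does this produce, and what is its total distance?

Orwell → [Vale:3 / Juniper:11 / Quarry:13 / Sutton:14 / Thorn:18 / Maris:19] → Vale (3)
Vale → [Juniper:8 / Thorn:15 / Quarry:16 / Sutton:17 / Maris:22] → Juniper (8)
Juniper → [Thorn:21 / Quarry:24 / Sutton:25 / Maris:28] → Thorn (21)
Thorn → [Maris:7 / Sutton:12 / Quarry:29] → Maris (7)
Maris → [Sutton:5 / Quarry:32] → Sutton (5)
Sutton → [Quarry:27] → Quarry (27)
Return Quarry→Orwell: 13.
Total = 3 + 8 + 21 + 7 + 5 + 27 + 13 = 84.

Total distance 84 m via the nearest-neighbour route Orwell → Vale → Juniper → Thorn → Maris → Sutton → Quarry → Orwell.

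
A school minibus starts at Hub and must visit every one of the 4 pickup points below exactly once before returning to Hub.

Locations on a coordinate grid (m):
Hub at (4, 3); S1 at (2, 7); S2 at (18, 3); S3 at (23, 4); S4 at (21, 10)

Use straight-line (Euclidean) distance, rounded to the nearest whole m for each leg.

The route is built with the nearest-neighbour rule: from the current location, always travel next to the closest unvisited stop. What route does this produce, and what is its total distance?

Total distance 49 m via the nearest-neighbour route Hub → S1 → S2 → S3 → S4 → Hub.

At Hub the remaining stops are S1 4, S2 14, S4 18, S3 19; go to S1.
At S1 the remaining stops are S2 16, S4 19, S3 21; go to S2.
At S2 the remaining stops are S3 5, S4 8; go to S3.
At S3 the remaining stops are S4 6; go to S4.
Return S4→Hub: 18.
Total = 4 + 16 + 5 + 6 + 18 = 49.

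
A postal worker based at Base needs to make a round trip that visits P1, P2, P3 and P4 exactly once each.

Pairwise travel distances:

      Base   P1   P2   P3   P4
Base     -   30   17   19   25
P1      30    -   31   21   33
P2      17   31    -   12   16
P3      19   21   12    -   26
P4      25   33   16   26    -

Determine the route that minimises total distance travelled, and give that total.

Base→P1→P2→P3→P4→Base: 30+31+12+26+25 = 124
Base→P1→P2→P4→P3→Base: 30+31+16+26+19 = 122
Base→P1→P3→P2→P4→Base: 30+21+12+16+25 = 104
Base→P1→P3→P4→P2→Base: 30+21+26+16+17 = 110
Base→P1→P4→P2→P3→Base: 30+33+16+12+19 = 110
Base→P1→P4→P3→P2→Base: 30+33+26+12+17 = 118
Base→P2→P1→P3→P4→Base: 17+31+21+26+25 = 120
Base→P2→P1→P4→P3→Base: 17+31+33+26+19 = 126
Base→P2→P3→P1→P4→Base: 17+12+21+33+25 = 108
Base→P2→P4→P1→P3→Base: 17+16+33+21+19 = 106
Base→P3→P1→P2→P4→Base: 19+21+31+16+25 = 112
Base→P3→P2→P1→P4→Base: 19+12+31+33+25 = 120
The minimum is 104.
One optimal route: Base → P1 → P3 → P2 → P4 → Base (or its reverse).

Minimum total distance: 104.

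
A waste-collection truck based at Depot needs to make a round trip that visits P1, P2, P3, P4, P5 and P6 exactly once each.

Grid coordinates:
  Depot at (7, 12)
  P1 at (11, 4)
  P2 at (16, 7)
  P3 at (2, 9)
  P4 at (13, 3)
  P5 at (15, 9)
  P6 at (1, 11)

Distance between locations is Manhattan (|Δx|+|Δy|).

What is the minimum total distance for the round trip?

With 6 stops there are 6!/2 = 360 distinct round trips (a route and its reverse cost the same).
Depot-P1-P2-P3-P4-P5-P6-Depot: 12+8+16+17+8+16+7 = 84
Depot-P1-P2-P3-P4-P6-P5-Depot: 12+8+16+17+20+16+11 = 100
Depot-P1-P2-P3-P5-P4-P6-Depot: 12+8+16+13+8+20+7 = 84
Depot-P1-P2-P3-P5-P6-P4-Depot: 12+8+16+13+16+20+15 = 100
Depot-P1-P2-P3-P6-P4-P5-Depot: 12+8+16+3+20+8+11 = 78
Depot-P1-P2-P3-P6-P5-P4-Depot: 12+8+16+3+16+8+15 = 78
Depot-P1-P2-P4-P3-P5-P6-Depot: 12+8+7+17+13+16+7 = 80
Depot-P1-P2-P4-P3-P6-P5-Depot: 12+8+7+17+3+16+11 = 74
… (352 more)
Depot-P1-P4-P2-P5-P3-P6-Depot: 12+3+7+3+13+3+7 = 48  ← best
The minimum is 48.
One optimal route: Depot → P1 → P4 → P2 → P5 → P3 → P6 → Depot (or its reverse).

Minimum total distance: 48.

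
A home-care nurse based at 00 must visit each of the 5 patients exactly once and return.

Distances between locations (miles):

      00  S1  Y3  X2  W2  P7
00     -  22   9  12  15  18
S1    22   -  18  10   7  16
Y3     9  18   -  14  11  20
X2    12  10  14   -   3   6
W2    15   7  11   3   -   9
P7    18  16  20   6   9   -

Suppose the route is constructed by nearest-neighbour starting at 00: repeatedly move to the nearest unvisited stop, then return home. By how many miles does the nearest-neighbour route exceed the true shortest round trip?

Excess over optimum: 6 miles.

00: Y3=9, X2=12, W2=15, P7=18, S1=22 ⇒ Y3
Y3: W2=11, X2=14, S1=18, P7=20 ⇒ W2
W2: X2=3, S1=7, P7=9 ⇒ X2
X2: P7=6, S1=10 ⇒ P7
P7: S1=16 ⇒ S1
NN route 00 → Y3 → W2 → X2 → P7 → S1 → 00 costs 67.
Optimal: 00 → Y3 → S1 → W2 → X2 → P7 → 00 costs 61 (by enumerating all 60 distinct tours).
Excess = 67 − 61 = 6.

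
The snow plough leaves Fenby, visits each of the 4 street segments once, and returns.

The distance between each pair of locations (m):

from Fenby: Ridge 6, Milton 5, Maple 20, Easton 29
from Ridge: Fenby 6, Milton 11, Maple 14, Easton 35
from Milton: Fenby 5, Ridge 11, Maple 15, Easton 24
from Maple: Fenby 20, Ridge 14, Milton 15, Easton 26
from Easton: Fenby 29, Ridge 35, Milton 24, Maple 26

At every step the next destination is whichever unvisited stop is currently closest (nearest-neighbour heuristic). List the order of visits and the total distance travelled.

Fenby → [Milton:5 / Ridge:6 / Maple:20 / Easton:29] → Milton (5)
Milton → [Ridge:11 / Maple:15 / Easton:24] → Ridge (11)
Ridge → [Maple:14 / Easton:35] → Maple (14)
Maple → [Easton:26] → Easton (26)
Return Easton→Fenby: 29.
Total = 5 + 11 + 14 + 26 + 29 = 85.

Nearest-neighbour total = 85 m; route Fenby → Milton → Ridge → Maple → Easton → Fenby.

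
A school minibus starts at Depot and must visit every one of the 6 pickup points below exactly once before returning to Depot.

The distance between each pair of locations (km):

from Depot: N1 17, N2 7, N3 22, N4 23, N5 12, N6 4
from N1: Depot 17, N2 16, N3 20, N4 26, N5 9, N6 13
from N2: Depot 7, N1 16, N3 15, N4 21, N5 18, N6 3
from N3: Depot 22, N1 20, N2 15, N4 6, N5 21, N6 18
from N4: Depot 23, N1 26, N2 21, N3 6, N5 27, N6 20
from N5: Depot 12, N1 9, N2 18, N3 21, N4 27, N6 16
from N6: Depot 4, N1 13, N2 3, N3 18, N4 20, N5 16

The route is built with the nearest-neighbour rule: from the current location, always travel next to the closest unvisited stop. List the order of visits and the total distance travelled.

Depot → [N6:4 / N2:7 / N5:12 / N1:17 / N3:22 / N4:23] → N6 (4)
N6 → [N2:3 / N1:13 / N5:16 / N3:18 / N4:20] → N2 (3)
N2 → [N3:15 / N1:16 / N5:18 / N4:21] → N3 (15)
N3 → [N4:6 / N1:20 / N5:21] → N4 (6)
N4 → [N1:26 / N5:27] → N1 (26)
N1 → [N5:9] → N5 (9)
Return N5→Depot: 12.
Total = 4 + 3 + 15 + 6 + 26 + 9 + 12 = 75.

Total distance 75 km via the nearest-neighbour route Depot → N6 → N2 → N3 → N4 → N1 → N5 → Depot.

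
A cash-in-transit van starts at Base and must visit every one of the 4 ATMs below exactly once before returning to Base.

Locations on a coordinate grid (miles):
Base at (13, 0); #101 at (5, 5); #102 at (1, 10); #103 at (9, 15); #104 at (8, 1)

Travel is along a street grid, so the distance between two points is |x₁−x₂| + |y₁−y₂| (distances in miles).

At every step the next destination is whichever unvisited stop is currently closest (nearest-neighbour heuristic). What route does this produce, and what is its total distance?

Base → [#104:6 / #101:13 / #103:19 / #102:22] → #104 (6)
#104 → [#101:7 / #103:15 / #102:16] → #101 (7)
#101 → [#102:9 / #103:14] → #102 (9)
#102 → [#103:13] → #103 (13)
Return #103→Base: 19.
Total = 6 + 7 + 9 + 13 + 19 = 54.

Total distance 54 miles via the nearest-neighbour route Base → #104 → #101 → #102 → #103 → Base.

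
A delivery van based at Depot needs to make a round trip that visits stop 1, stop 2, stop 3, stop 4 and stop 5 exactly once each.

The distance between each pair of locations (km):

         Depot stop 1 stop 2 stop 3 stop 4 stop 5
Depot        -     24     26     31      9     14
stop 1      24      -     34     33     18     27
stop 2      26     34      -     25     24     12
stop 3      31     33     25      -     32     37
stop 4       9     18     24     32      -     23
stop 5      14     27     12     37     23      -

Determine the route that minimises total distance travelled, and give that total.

There are 60 distinct closed tours to check (reversals are equivalent).
Depot → stop 1 → stop 2 → stop 3 → stop 4 → stop 5 → Depot: 24+34+25+32+23+14 = 152
Depot → stop 1 → stop 2 → stop 3 → stop 5 → stop 4 → Depot: 24+34+25+37+23+9 = 152
Depot → stop 1 → stop 2 → stop 4 → stop 3 → stop 5 → Depot: 24+34+24+32+37+14 = 165
Depot → stop 1 → stop 2 → stop 4 → stop 5 → stop 3 → Depot: 24+34+24+23+37+31 = 173
Depot → stop 1 → stop 2 → stop 5 → stop 3 → stop 4 → Depot: 24+34+12+37+32+9 = 148
Depot → stop 1 → stop 2 → stop 5 → stop 4 → stop 3 → Depot: 24+34+12+23+32+31 = 156
Depot → stop 1 → stop 3 → stop 2 → stop 4 → stop 5 → Depot: 24+33+25+24+23+14 = 143
Depot → stop 1 → stop 3 → stop 2 → stop 5 → stop 4 → Depot: 24+33+25+12+23+9 = 126
Depot → stop 1 → stop 3 → stop 4 → stop 2 → stop 5 → Depot: 24+33+32+24+12+14 = 139
Depot → stop 1 → stop 3 → stop 4 → stop 5 → stop 2 → Depot: 24+33+32+23+12+26 = 150
Depot → stop 1 → stop 3 → stop 5 → stop 2 → stop 4 → Depot: 24+33+37+12+24+9 = 139
Depot → stop 1 → stop 3 → stop 5 → stop 4 → stop 2 → Depot: 24+33+37+23+24+26 = 167
Depot → stop 1 → stop 4 → stop 2 → stop 3 → stop 5 → Depot: 24+18+24+25+37+14 = 142
Depot → stop 1 → stop 4 → stop 2 → stop 5 → stop 3 → Depot: 24+18+24+12+37+31 = 146
… (46 more)
Depot → stop 4 → stop 1 → stop 3 → stop 2 → stop 5 → Depot: 9+18+33+25+12+14 = 111  ← best
The minimum is 111.
One optimal route: Depot → stop 4 → stop 1 → stop 3 → stop 2 → stop 5 → Depot (or its reverse).

111 km — the shortest possible round trip.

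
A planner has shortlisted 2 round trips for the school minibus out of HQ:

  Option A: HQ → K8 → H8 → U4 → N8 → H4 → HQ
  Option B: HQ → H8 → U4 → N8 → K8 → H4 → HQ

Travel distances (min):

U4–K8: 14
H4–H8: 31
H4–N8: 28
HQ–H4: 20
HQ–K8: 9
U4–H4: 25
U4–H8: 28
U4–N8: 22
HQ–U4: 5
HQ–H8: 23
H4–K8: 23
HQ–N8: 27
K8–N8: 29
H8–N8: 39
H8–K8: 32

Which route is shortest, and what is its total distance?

Option A: 9 + 32 + 28 + 22 + 28 + 20 = 139
Option B: 23 + 28 + 22 + 29 + 23 + 20 = 145

139 min — Option A is the shortest.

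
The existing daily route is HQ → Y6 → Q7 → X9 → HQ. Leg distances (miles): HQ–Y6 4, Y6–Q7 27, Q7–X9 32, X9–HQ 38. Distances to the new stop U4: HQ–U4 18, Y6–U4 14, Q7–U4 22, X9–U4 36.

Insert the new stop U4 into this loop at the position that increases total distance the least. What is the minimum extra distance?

Adding 9 miles by placing U4 on the Y6–Q7 leg.

Insertion cost between consecutive stops i–j is d(i,U4) + d(U4,j) − d(i,j):
  between HQ and Y6: 18 + 14 − 4 = 28
  between Y6 and Q7: 14 + 22 − 27 = 9
  between Q7 and X9: 22 + 36 − 32 = 26
  between X9 and HQ: 36 + 18 − 38 = 16
Cheapest insertion is between Y6 and Q7, adding 9.
New total = 101 + 9 = 110.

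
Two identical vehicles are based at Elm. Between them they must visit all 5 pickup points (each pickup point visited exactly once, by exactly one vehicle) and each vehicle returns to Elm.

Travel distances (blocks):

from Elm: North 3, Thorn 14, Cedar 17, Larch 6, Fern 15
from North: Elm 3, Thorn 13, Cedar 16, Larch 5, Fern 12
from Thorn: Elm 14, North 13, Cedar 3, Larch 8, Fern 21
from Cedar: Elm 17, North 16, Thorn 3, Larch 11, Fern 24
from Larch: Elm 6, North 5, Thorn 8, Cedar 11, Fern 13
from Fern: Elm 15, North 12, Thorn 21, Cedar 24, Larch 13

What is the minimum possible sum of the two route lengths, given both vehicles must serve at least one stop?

62 blocks — the smallest possible combined total.

Check every non-empty split of the stops between the two vehicles; for each half take its own optimal tour:
  {North} + {Thorn, Cedar, Larch, Fern}: 6 + 56 = 62
  {Thorn} + {North, Cedar, Larch, Fern}: 28 + 56 = 84
  {North, Thorn} + {Cedar, Larch, Fern}: 30 + 56 = 86
  {Cedar} + {North, Thorn, Larch, Fern}: 34 + 50 = 84
  {North, Cedar} + {Thorn, Larch, Fern}: 36 + 50 = 86
  {Thorn, Cedar} + {North, Larch, Fern}: 34 + 34 = 68
  … (15 splits in total)
Best: vehicle 1 Elm → North → Elm = 6; vehicle 2 Elm → Thorn → Cedar → Larch → Fern → Elm = 56; combined 62.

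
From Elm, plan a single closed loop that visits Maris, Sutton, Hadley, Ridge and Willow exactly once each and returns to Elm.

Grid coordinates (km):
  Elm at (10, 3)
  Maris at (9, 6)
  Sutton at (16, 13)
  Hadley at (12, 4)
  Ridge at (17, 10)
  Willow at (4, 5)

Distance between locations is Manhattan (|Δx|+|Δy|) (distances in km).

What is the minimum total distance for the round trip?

Elm-Maris-Sutton-Hadley-Ridge-Willow-Elm: 4+14+13+11+18+8 = 68
Elm-Maris-Sutton-Hadley-Willow-Ridge-Elm: 4+14+13+9+18+14 = 72
Elm-Maris-Sutton-Ridge-Hadley-Willow-Elm: 4+14+4+11+9+8 = 50
Elm-Maris-Sutton-Ridge-Willow-Hadley-Elm: 4+14+4+18+9+3 = 52
Elm-Maris-Sutton-Willow-Hadley-Ridge-Elm: 4+14+20+9+11+14 = 72
Elm-Maris-Sutton-Willow-Ridge-Hadley-Elm: 4+14+20+18+11+3 = 70
Elm-Maris-Hadley-Sutton-Ridge-Willow-Elm: 4+5+13+4+18+8 = 52
Elm-Maris-Hadley-Sutton-Willow-Ridge-Elm: 4+5+13+20+18+14 = 74
Elm-Maris-Hadley-Ridge-Sutton-Willow-Elm: 4+5+11+4+20+8 = 52
Elm-Maris-Hadley-Ridge-Willow-Sutton-Elm: 4+5+11+18+20+16 = 74
Elm-Maris-Hadley-Willow-Sutton-Ridge-Elm: 4+5+9+20+4+14 = 56
Elm-Maris-Hadley-Willow-Ridge-Sutton-Elm: 4+5+9+18+4+16 = 56
Elm-Maris-Ridge-Sutton-Hadley-Willow-Elm: 4+12+4+13+9+8 = 50
Elm-Maris-Ridge-Sutton-Willow-Hadley-Elm: 4+12+4+20+9+3 = 52
… (46 more)
Elm-Hadley-Sutton-Ridge-Maris-Willow-Elm: 3+13+4+12+6+8 = 46  ← best
The minimum is 46.
One optimal route: Elm → Hadley → Sutton → Ridge → Maris → Willow → Elm (or its reverse).

Shortest round trip = 46 km.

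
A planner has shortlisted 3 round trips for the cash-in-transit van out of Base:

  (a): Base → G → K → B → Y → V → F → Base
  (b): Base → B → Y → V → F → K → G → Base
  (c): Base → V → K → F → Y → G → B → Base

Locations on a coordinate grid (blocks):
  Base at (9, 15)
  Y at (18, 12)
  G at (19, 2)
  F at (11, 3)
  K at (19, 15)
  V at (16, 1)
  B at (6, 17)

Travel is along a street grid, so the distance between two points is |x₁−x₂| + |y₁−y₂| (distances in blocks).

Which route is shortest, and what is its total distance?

Shortest is (b), total 98 blocks.

(a): 23 + 13 + 15 + 17 + 13 + 7 + 14 = 102
(b): 5 + 17 + 13 + 7 + 20 + 13 + 23 = 98
(c): 21 + 17 + 20 + 16 + 11 + 28 + 5 = 118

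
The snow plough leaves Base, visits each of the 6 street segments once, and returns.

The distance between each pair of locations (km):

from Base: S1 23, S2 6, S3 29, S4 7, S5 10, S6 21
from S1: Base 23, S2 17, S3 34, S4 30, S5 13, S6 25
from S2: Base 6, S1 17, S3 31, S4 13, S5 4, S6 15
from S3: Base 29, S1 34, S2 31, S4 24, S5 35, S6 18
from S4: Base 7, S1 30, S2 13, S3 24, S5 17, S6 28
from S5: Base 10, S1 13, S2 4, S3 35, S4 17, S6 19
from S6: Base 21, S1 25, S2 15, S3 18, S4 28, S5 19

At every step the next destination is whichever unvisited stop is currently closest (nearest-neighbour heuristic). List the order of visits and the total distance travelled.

Nearest-neighbour total = 97 km; route Base → S2 → S5 → S1 → S6 → S3 → S4 → Base.

At Base the remaining stops are S2 6, S4 7, S5 10, S6 21, S1 23, S3 29; go to S2.
At S2 the remaining stops are S5 4, S4 13, S6 15, S1 17, S3 31; go to S5.
At S5 the remaining stops are S1 13, S4 17, S6 19, S3 35; go to S1.
At S1 the remaining stops are S6 25, S4 30, S3 34; go to S6.
At S6 the remaining stops are S3 18, S4 28; go to S3.
At S3 the remaining stops are S4 24; go to S4.
Return S4→Base: 7.
Total = 6 + 4 + 13 + 25 + 18 + 24 + 7 = 97.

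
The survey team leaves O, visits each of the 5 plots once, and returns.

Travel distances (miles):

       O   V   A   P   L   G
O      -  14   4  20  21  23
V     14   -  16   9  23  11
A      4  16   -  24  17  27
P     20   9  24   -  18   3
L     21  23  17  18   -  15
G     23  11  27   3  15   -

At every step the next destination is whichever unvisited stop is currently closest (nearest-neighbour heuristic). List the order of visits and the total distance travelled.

At O the remaining stops are A 4, V 14, P 20, L 21, G 23; go to A.
At A the remaining stops are V 16, L 17, P 24, G 27; go to V.
At V the remaining stops are P 9, G 11, L 23; go to P.
At P the remaining stops are G 3, L 18; go to G.
At G the remaining stops are L 15; go to L.
Return L→O: 21.
Total = 4 + 16 + 9 + 3 + 15 + 21 = 68.

Total distance 68 miles via the nearest-neighbour route O → A → V → P → G → L → O.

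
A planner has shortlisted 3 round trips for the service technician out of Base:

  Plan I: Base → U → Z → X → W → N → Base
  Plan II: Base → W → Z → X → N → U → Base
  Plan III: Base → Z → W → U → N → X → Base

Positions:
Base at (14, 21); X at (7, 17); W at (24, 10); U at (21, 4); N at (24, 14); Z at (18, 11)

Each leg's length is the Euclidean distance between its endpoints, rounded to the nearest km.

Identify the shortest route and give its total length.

59 km — Plan III is the shortest.

Plan I: 18 + 8 + 13 + 18 + 4 + 12 = 73
Plan II: 15 + 6 + 13 + 17 + 10 + 18 = 79
Plan III: 11 + 6 + 7 + 10 + 17 + 8 = 59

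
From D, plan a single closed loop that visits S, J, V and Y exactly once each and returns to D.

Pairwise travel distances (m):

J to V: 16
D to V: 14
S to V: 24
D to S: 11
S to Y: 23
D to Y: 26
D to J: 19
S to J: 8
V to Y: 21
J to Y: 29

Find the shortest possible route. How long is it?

D→S→J→V→Y→D: 11+8+16+21+26 = 82
D→S→J→Y→V→D: 11+8+29+21+14 = 83
D→S→V→J→Y→D: 11+24+16+29+26 = 106
D→S→V→Y→J→D: 11+24+21+29+19 = 104
D→S→Y→J→V→D: 11+23+29+16+14 = 93
D→S→Y→V→J→D: 11+23+21+16+19 = 90
D→J→S→V→Y→D: 19+8+24+21+26 = 98
D→J→S→Y→V→D: 19+8+23+21+14 = 85
D→J→V→S→Y→D: 19+16+24+23+26 = 108
D→J→Y→S→V→D: 19+29+23+24+14 = 109
D→V→S→J→Y→D: 14+24+8+29+26 = 101
D→V→J→S→Y→D: 14+16+8+23+26 = 87
The minimum is 82.
One optimal route: D → S → J → V → Y → D (or its reverse).

Minimum total distance: 82 m.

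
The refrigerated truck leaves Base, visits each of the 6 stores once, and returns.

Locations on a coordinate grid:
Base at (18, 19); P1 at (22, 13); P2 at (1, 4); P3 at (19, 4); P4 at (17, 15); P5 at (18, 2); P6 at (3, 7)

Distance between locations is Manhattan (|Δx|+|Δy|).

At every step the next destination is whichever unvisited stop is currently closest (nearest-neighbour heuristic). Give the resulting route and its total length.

Total distance 78 via the nearest-neighbour route Base → P4 → P1 → P3 → P5 → P2 → P6 → Base.

At Base the remaining stops are P4 5, P1 10, P3 16, P5 17, P6 27, P2 32; go to P4.
At P4 the remaining stops are P1 7, P3 13, P5 14, P6 22, P2 27; go to P1.
At P1 the remaining stops are P3 12, P5 15, P6 25, P2 30; go to P3.
At P3 the remaining stops are P5 3, P2 18, P6 19; go to P5.
At P5 the remaining stops are P2 19, P6 20; go to P2.
At P2 the remaining stops are P6 5; go to P6.
Return P6→Base: 27.
Total = 5 + 7 + 12 + 3 + 19 + 5 + 27 = 78.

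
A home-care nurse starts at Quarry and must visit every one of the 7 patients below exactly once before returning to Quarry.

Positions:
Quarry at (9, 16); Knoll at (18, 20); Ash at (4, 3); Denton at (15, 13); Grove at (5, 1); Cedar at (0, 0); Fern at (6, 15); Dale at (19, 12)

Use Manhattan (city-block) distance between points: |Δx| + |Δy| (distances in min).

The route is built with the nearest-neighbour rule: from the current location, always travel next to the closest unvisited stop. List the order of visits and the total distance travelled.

Nearest-neighbour total = 94 min; route Quarry → Fern → Denton → Dale → Knoll → Ash → Grove → Cedar → Quarry.

At Quarry the remaining stops are Fern 4, Denton 9, Knoll 13, Dale 14, Ash 18, Grove 19, Cedar 25; go to Fern.
At Fern the remaining stops are Denton 11, Ash 14, Grove 15, Dale 16, Knoll 17, Cedar 21; go to Denton.
At Denton the remaining stops are Dale 5, Knoll 10, Ash 21, Grove 22, Cedar 28; go to Dale.
At Dale the remaining stops are Knoll 9, Ash 24, Grove 25, Cedar 31; go to Knoll.
At Knoll the remaining stops are Ash 31, Grove 32, Cedar 38; go to Ash.
At Ash the remaining stops are Grove 3, Cedar 7; go to Grove.
At Grove the remaining stops are Cedar 6; go to Cedar.
Return Cedar→Quarry: 25.
Total = 4 + 11 + 5 + 9 + 31 + 3 + 6 + 25 = 94.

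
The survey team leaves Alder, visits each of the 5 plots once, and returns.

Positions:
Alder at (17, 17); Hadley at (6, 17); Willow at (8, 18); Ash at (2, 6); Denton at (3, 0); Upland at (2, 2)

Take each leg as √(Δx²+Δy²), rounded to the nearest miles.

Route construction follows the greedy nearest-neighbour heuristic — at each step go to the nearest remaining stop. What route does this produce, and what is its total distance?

Nearest-neighbour total = 51 miles; route Alder → Willow → Hadley → Ash → Upland → Denton → Alder.

From Alder: distances to unvisited — Willow=9, Hadley=11, Ash=19, Upland=21, Denton=22. Nearest is Willow (9).
From Willow: distances to unvisited — Hadley=2, Ash=13, Upland=17, Denton=19. Nearest is Hadley (2).
From Hadley: distances to unvisited — Ash=12, Upland=16, Denton=17. Nearest is Ash (12).
From Ash: distances to unvisited — Upland=4, Denton=6. Nearest is Upland (4).
From Upland: distances to unvisited — Denton=2. Nearest is Denton (2).
Return Denton→Alder: 22.
Total = 9 + 2 + 12 + 4 + 2 + 22 = 51.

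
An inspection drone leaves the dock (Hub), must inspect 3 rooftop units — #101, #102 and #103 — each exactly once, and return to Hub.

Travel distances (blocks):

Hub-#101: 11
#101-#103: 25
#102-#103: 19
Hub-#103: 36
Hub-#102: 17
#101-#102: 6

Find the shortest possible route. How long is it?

There are 3 distinct closed tours to check (reversals are equivalent).
Hub → #101 → #102 → #103 → Hub: 11+6+19+36 = 72
Hub → #101 → #103 → #102 → Hub: 11+25+19+17 = 72
Hub → #102 → #101 → #103 → Hub: 17+6+25+36 = 84
The minimum is 72.
One optimal route: Hub → #101 → #102 → #103 → Hub (or its reverse).

72 blocks — the shortest possible round trip.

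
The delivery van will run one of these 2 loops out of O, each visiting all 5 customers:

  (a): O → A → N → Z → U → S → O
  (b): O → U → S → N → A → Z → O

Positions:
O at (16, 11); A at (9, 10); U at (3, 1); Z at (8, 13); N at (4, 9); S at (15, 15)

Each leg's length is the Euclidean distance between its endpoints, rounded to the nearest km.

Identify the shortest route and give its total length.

(a): 7 + 5 + 6 + 13 + 18 + 4 = 53
(b): 16 + 18 + 13 + 5 + 3 + 8 = 63

53 km — (a) is the shortest.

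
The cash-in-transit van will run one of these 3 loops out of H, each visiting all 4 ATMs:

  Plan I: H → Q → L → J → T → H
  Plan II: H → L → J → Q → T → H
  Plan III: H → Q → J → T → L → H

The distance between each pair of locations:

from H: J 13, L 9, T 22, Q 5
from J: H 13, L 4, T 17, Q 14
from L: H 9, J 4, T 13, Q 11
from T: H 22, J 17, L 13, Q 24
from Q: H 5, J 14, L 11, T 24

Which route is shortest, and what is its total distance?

Plan I: 5 + 11 + 4 + 17 + 22 = 59
Plan II: 9 + 4 + 14 + 24 + 22 = 73
Plan III: 5 + 14 + 17 + 13 + 9 = 58

Shortest is Plan III, total 58.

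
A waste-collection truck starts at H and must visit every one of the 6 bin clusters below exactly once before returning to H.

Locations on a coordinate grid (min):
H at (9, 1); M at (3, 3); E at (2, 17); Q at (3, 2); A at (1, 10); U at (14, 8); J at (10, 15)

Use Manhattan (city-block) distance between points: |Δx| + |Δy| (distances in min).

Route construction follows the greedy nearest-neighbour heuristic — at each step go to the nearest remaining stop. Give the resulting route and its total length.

H → [Q:7 / M:8 / U:12 / J:15 / A:17 / E:23] → Q (7)
Q → [M:1 / A:10 / E:16 / U:17 / J:20] → M (1)
M → [A:9 / E:15 / U:16 / J:19] → A (9)
A → [E:8 / J:14 / U:15] → E (8)
E → [J:10 / U:21] → J (10)
J → [U:11] → U (11)
Return U→H: 12.
Total = 7 + 1 + 9 + 8 + 10 + 11 + 12 = 58.

Total distance 58 min via the nearest-neighbour route H → Q → M → A → E → J → U → H.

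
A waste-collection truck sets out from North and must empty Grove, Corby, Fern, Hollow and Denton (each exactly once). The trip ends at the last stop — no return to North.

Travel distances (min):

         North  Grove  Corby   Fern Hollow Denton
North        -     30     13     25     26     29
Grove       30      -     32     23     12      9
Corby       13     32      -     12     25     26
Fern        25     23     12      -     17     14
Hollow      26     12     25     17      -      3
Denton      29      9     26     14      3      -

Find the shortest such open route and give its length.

There are 5! = 120 possible orderings.
North - Grove - Corby - Fern - Hollow - Denton: 30+32+12+17+3 = 94
North - Grove - Corby - Fern - Denton - Hollow: 30+32+12+14+3 = 91
North - Grove - Corby - Hollow - Fern - Denton: 30+32+25+17+14 = 118
North - Grove - Corby - Hollow - Denton - Fern: 30+32+25+3+14 = 104
North - Grove - Corby - Denton - Fern - Hollow: 30+32+26+14+17 = 119
North - Grove - Corby - Denton - Hollow - Fern: 30+32+26+3+17 = 108
North - Grove - Fern - Corby - Hollow - Denton: 30+23+12+25+3 = 93
North - Grove - Fern - Corby - Denton - Hollow: 30+23+12+26+3 = 94
North - Grove - Fern - Hollow - Corby - Denton: 30+23+17+25+26 = 121
North - Grove - Fern - Hollow - Denton - Corby: 30+23+17+3+26 = 99
North - Grove - Fern - Denton - Corby - Hollow: 30+23+14+26+25 = 118
North - Grove - Fern - Denton - Hollow - Corby: 30+23+14+3+25 = 95
North - Grove - Hollow - Corby - Fern - Denton: 30+12+25+12+14 = 93
North - Grove - Hollow - Corby - Denton - Fern: 30+12+25+26+14 = 107
… (106 more)
North - Corby - Fern - Hollow - Denton - Grove: 13+12+17+3+9 = 54  ← best
The minimum is 54.
One shortest path: North → Corby → Fern → Hollow → Denton → Grove.

Minimum one-way distance = 54 min.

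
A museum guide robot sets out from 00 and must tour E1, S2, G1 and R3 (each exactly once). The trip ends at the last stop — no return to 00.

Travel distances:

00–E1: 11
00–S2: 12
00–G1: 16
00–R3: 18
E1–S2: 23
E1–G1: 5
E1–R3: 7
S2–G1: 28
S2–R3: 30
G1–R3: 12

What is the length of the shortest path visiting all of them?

There are 4! = 24 possible orderings.
00→E1→S2→G1→R3: 11+23+28+12 = 74
00→E1→S2→R3→G1: 11+23+30+12 = 76
00→E1→G1→S2→R3: 11+5+28+30 = 74
00→E1→G1→R3→S2: 11+5+12+30 = 58
00→E1→R3→S2→G1: 11+7+30+28 = 76
00→E1→R3→G1→S2: 11+7+12+28 = 58
00→S2→E1→G1→R3: 12+23+5+12 = 52
00→S2→E1→R3→G1: 12+23+7+12 = 54
00→S2→G1→E1→R3: 12+28+5+7 = 52
00→S2→G1→R3→E1: 12+28+12+7 = 59
00→S2→R3→E1→G1: 12+30+7+5 = 54
00→S2→R3→G1→E1: 12+30+12+5 = 59
00→G1→E1→S2→R3: 16+5+23+30 = 74
00→G1→E1→R3→S2: 16+5+7+30 = 58
… (10 more)
The minimum is 52.
One shortest path: 00 → S2 → E1 → G1 → R3.

Minimum one-way distance = 52.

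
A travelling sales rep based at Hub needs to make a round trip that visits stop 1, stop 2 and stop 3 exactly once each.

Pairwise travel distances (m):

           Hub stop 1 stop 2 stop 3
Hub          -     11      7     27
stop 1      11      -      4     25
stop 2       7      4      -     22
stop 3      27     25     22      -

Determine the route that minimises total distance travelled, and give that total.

63 m — the shortest possible round trip.

There are 3 distinct closed tours to check (reversals are equivalent).
Hub-stop 1-stop 2-stop 3-Hub: 11+4+22+27 = 64
Hub-stop 1-stop 3-stop 2-Hub: 11+25+22+7 = 65
Hub-stop 2-stop 1-stop 3-Hub: 7+4+25+27 = 63
The minimum is 63.
One optimal route: Hub → stop 2 → stop 1 → stop 3 → Hub (or its reverse).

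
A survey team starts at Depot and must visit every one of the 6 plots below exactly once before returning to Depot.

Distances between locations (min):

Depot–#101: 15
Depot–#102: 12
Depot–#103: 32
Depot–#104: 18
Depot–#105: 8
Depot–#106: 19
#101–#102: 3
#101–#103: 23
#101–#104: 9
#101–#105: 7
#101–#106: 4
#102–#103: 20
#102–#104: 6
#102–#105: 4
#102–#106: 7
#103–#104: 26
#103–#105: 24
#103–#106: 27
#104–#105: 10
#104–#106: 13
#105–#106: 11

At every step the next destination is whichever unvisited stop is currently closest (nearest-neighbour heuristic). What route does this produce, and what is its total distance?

At Depot the remaining stops are #105 8, #102 12, #101 15, #104 18, #106 19, #103 32; go to #105.
At #105 the remaining stops are #102 4, #101 7, #104 10, #106 11, #103 24; go to #102.
At #102 the remaining stops are #101 3, #104 6, #106 7, #103 20; go to #101.
At #101 the remaining stops are #106 4, #104 9, #103 23; go to #106.
At #106 the remaining stops are #104 13, #103 27; go to #104.
At #104 the remaining stops are #103 26; go to #103.
Return #103→Depot: 32.
Total = 8 + 4 + 3 + 4 + 13 + 26 + 32 = 90.

90 min along Depot → #105 → #102 → #101 → #106 → #104 → #103 → Depot.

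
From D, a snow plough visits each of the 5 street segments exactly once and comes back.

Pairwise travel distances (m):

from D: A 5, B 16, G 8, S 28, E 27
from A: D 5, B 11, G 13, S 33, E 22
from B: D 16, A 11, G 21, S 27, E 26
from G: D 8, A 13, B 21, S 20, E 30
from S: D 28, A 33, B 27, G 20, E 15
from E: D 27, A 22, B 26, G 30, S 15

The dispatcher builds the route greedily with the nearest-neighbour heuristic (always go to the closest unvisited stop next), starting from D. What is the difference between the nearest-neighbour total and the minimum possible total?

Excess over optimum: 14 m.

D: A=5, G=8, B=16, E=27, S=28 ⇒ A
A: B=11, G=13, E=22, S=33 ⇒ B
B: G=21, E=26, S=27 ⇒ G
G: S=20, E=30 ⇒ S
S: E=15 ⇒ E
NN route D → A → B → G → S → E → D costs 99.
Optimal: D → A → B → E → S → G → D costs 85 (by enumerating all 60 distinct tours).
Excess = 99 − 85 = 14.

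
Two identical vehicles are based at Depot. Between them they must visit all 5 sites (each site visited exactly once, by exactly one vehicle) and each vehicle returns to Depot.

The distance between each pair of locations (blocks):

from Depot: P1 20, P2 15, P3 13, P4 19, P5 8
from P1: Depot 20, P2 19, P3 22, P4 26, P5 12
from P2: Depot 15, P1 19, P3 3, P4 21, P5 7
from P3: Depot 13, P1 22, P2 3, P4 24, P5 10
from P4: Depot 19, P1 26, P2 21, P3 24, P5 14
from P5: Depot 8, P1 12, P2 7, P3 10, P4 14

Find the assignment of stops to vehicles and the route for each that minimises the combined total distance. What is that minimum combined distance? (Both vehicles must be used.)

93 blocks — the smallest possible combined total.

There are 2^4 − 1 = 15 ways to divide the 5 stops into two non-empty groups. For each, the best each vehicle can do is its own shortest tour through its group:
  {P1} + {P2, P3, P4, P5}: 40 + 56 = 96
  {P2} + {P1, P3, P4, P5}: 30 + 80 = 110
  {P1, P2} + {P3, P4, P5}: 54 + 56 = 110
  {P3} + {P1, P2, P4, P5}: 26 + 79 = 105
  {P1, P3} + {P2, P4, P5}: 55 + 55 = 110
  {P2, P3} + {P1, P4, P5}: 31 + 65 = 96
  … (15 splits in total)
  {P4} + {P1, P2, P3, P5}: 38 + 55 = 93  ← best
Best: vehicle 1 Depot → P4 → Depot = 38; vehicle 2 Depot → P1 → P5 → P2 → P3 → Depot = 55; combined 93.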